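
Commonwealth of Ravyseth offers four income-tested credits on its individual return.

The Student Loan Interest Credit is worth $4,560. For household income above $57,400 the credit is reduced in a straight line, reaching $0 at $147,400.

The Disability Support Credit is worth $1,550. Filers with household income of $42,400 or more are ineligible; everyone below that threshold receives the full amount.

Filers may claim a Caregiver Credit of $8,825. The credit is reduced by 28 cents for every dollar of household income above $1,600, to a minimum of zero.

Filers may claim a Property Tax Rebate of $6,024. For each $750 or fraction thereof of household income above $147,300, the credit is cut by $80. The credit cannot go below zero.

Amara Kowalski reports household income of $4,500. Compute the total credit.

$20,147

Student Loan Interest Credit: $4,500 is at or below the $57,400 threshold, so the full $4,560 applies.
Disability Support Credit: $4,500 is below the $42,400 cutoff, so the full $1,550 applies.
Caregiver Credit: 28% of the $2,900 excess over $1,600 is $812; credit = $8,825 − $812 = $8,013.
Property Tax Rebate: $4,500 is at or below the $147,300 threshold, so the full $6,024 applies.
Total: $4,560 + $1,550 + $8,013 + $6,024 = $20,147.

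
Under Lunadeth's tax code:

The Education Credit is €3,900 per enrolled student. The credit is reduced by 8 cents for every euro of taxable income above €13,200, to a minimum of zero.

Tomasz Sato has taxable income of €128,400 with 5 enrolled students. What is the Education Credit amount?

Education Credit: base = 5 × €3,900 = €19,500. 8% of the €115,200 excess over €13,200 is €9,216; credit = €19,500 − €9,216 = €10,284.

€10,284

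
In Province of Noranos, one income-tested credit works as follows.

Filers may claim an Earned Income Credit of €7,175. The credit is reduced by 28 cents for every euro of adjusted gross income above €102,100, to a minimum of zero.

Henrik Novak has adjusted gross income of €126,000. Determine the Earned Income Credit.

Earned Income Credit: 28% of the €23,900 excess over €102,100 is €6,692; credit = €7,175 − €6,692 = €483.

€483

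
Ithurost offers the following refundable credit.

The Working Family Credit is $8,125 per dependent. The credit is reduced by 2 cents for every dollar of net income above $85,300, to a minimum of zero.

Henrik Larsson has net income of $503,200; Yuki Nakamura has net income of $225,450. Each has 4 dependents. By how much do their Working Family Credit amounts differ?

$5,555

Henrik ($503,200): Working Family Credit: base = 4 × $8,125 = $32,500. 2% of the $417,900 excess over $85,300 is $8,358; credit = $32,500 − $8,358 = $24,142.
Yuki ($225,450): Working Family Credit: base = 4 × $8,125 = $32,500. 2% of the $140,150 excess over $85,300 is $2,803; credit = $32,500 − $2,803 = $29,697.
Difference: |$24,142 − $29,697| = $5,555.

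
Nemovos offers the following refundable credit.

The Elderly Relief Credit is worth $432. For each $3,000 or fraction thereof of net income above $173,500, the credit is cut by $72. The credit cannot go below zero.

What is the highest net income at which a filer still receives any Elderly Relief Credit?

After 5 increments the reduction is 5 × $72 = $360, leaving $72; one more increment wipes it out. Increment 5 ends at excess 5 × $3,000 = $15,000, so the highest qualifying income is $173,500 + $15,000 = $188,500.

$188,500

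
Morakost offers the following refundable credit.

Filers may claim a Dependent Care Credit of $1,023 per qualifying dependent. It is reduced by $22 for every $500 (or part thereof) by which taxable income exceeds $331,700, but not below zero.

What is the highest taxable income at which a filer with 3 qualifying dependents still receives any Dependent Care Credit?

$401,200

Full credit = 3 × $1,023 = $3,069.
After 139 increments the reduction is 139 × $22 = $3,058, leaving $11; one more increment wipes it out. Increment 139 ends at excess 139 × $500 = $69,500, so the highest qualifying income is $331,700 + $69,500 = $401,200.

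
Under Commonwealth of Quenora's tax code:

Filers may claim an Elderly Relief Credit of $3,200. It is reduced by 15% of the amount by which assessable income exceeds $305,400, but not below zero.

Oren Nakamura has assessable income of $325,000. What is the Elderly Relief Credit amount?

$260

Elderly Relief Credit: 15% of the $19,600 excess over $305,400 is $2,940; credit = $3,200 − $2,940 = $260.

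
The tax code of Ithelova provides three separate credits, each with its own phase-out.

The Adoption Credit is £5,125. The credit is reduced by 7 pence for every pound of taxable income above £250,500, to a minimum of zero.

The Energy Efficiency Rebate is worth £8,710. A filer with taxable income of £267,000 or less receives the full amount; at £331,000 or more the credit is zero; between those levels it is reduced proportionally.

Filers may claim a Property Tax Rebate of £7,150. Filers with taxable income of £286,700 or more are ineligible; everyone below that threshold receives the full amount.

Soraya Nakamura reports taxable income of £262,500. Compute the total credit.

£20,145

Adoption Credit: 7% of the £12,000 excess over £250,500 is £840; credit = £5,125 − £840 = £4,285.
Energy Efficiency Rebate: £262,500 is at or below the £267,000 threshold, so the full £8,710 applies.
Property Tax Rebate: £262,500 is below the £286,700 cutoff, so the full £7,150 applies.
Total: £4,285 + £8,710 + £7,150 = £20,145.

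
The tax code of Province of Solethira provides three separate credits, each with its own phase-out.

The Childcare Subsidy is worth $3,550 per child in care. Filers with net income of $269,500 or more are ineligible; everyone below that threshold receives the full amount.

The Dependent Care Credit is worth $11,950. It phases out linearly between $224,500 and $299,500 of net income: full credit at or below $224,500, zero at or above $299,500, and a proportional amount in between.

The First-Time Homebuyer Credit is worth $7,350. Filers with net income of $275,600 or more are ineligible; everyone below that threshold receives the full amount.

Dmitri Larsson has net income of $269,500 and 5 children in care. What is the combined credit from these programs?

Childcare Subsidy: base = 5 × $3,550 = $17,750. $269,500 meets or exceeds the $269,500 cutoff, so the credit is $0.
Dependent Care Credit: $269,500 is $45,000 into a $75,000 phase-out range, leaving 30,000/75,000 of the credit: $11,950 × 30,000/75,000 = $4,780.
First-Time Homebuyer Credit: $269,500 is below the $275,600 cutoff, so the full $7,350 applies.
Total: $0 + $4,780 + $7,350 = $12,130.

$12,130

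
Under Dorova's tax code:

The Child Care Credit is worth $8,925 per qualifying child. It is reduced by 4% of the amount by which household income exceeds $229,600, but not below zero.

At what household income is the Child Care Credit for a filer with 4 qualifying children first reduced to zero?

Full credit = 4 × $8,925 = $35,700.
The credit falls by 4% of each dollar above $229,600, so it reaches zero when the excess is $35,700 / 4% = $892,500: income = $229,600 + $892,500 = $1,122,100.

$1,122,100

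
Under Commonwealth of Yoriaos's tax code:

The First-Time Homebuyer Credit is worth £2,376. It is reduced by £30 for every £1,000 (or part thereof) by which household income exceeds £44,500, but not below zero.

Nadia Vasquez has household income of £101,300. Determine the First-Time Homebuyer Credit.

First-Time Homebuyer Credit: income exceeds £44,500 by £56,800, which is 57 full-or-partial £1,000 increments; reduction = 57 × £30 = £1,710, leaving £666.

£666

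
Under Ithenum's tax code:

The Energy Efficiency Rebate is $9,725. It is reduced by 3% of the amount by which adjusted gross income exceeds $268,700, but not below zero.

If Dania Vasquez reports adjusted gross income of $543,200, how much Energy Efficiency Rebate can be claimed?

$1,490

Energy Efficiency Rebate: 3% of the $274,500 excess over $268,700 is $8,235; credit = $9,725 − $8,235 = $1,490.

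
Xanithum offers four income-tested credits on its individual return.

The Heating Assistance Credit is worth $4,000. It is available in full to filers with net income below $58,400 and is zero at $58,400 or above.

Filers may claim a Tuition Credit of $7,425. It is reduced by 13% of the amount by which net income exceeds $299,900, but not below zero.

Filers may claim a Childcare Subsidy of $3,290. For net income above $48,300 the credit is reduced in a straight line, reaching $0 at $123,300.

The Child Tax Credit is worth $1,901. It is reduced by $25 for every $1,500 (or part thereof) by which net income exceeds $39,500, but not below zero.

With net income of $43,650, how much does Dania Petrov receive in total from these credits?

$16,541

Heating Assistance Credit: $43,650 is below the $58,400 cutoff, so the full $4,000 applies.
Tuition Credit: $43,650 is at or below the $299,900 threshold, so the full $7,425 applies.
Childcare Subsidy: $43,650 is at or below the $48,300 threshold, so the full $3,290 applies.
Child Tax Credit: income exceeds $39,500 by $4,150, which is 3 full-or-partial $1,500 increments; reduction = 3 × $25 = $75, leaving $1,826.
Total: $4,000 + $7,425 + $3,290 + $1,826 = $16,541.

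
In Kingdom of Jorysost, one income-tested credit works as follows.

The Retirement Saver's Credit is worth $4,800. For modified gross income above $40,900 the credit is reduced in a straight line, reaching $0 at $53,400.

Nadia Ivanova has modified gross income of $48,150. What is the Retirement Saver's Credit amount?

$2,016

Retirement Saver's Credit: $48,150 is $7,250 into a $12,500 phase-out range, leaving 5,250/12,500 of the credit: $4,800 × 5,250/12,500 = $2,016.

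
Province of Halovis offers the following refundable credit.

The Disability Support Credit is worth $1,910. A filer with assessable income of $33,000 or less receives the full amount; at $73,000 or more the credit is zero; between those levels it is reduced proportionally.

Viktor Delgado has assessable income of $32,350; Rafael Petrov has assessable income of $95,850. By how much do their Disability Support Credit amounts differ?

$1,910

Viktor ($32,350): Disability Support Credit: $32,350 is at or below the $33,000 threshold, so the full $1,910 applies.
Rafael ($95,850): Disability Support Credit: $95,850 is at or above $73,000, so the credit is $0.
Difference: |$1,910 − $0| = $1,910.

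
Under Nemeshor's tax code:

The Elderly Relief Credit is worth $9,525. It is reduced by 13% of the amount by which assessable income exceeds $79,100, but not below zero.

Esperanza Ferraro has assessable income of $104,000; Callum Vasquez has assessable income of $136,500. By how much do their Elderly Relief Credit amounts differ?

$4,225

Esperanza ($104,000): Elderly Relief Credit: 13% of the $24,900 excess over $79,100 is $3,237; credit = $9,525 − $3,237 = $6,288.
Callum ($136,500): Elderly Relief Credit: 13% of the $57,400 excess over $79,100 is $7,462; credit = $9,525 − $7,462 = $2,063.
Difference: |$6,288 − $2,063| = $4,225.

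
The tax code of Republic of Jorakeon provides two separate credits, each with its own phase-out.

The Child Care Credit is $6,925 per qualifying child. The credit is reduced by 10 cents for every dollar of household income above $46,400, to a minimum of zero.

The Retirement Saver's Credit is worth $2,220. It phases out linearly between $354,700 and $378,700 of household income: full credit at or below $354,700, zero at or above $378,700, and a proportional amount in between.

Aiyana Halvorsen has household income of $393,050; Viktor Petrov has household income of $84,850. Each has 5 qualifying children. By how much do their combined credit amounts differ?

Aiyana ($393,050): Child Care Credit: base = 5 × $6,925 = $34,625. 10% of the $346,650 excess over $46,400 is $34,665 ≥ base, so the credit is $0. Retirement Saver's Credit: $393,050 is at or above $378,700, so the credit is $0. total $0 + $0 = $0
Viktor ($84,850): Child Care Credit: base = 5 × $6,925 = $34,625. 10% of the $38,450 excess over $46,400 is $3,845; credit = $34,625 − $3,845 = $30,780. Retirement Saver's Credit: $84,850 is at or below the $354,700 threshold, so the full $2,220 applies. total $30,780 + $2,220 = $33,000
Difference: |$0 − $33,000| = $33,000.

$33,000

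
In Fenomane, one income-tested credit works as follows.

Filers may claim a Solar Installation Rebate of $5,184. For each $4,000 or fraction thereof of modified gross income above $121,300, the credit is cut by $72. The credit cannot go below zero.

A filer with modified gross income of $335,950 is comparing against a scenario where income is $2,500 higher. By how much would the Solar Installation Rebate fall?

$72

At $335,950 — income exceeds $121,300 by $214,650, which is 54 full-or-partial $4,000 increments; reduction = 54 × $72 = $3,888, leaving $1,296.
At $338,450 — income exceeds $121,300 by $217,150, which is 55 full-or-partial $4,000 increments; reduction = 55 × $72 = $3,960, leaving $1,224.
Lost: $1,296 − $1,224 = $72.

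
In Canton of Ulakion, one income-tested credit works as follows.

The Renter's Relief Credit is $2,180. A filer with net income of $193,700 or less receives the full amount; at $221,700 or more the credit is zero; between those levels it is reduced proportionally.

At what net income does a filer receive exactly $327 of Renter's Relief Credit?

$217,500

$327 is 327/2,180 of the full $2,180, so 1,853/2,180 of the $28,000 range has been used: income = $193,700 + $28,000 × 1,853/2,180 = $217,500.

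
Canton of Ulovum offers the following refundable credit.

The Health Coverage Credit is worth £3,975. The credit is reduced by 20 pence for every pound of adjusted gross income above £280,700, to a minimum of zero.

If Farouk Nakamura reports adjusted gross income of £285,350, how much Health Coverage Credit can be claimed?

£3,045

Health Coverage Credit: 20% of the £4,650 excess over £280,700 is £930; credit = £3,975 − £930 = £3,045.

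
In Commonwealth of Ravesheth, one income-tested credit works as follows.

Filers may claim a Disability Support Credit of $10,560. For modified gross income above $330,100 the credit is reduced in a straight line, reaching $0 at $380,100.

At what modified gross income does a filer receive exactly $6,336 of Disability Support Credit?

$6,336 is 6,336/10,560 of the full $10,560, so 4,224/10,560 of the $50,000 range has been used: income = $330,100 + $50,000 × 4,224/10,560 = $350,100.

$350,100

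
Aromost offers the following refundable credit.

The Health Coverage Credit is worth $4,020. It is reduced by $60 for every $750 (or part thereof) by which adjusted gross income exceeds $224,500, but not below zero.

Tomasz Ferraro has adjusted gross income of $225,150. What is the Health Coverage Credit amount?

Health Coverage Credit: income exceeds $224,500 by $650, which is 1 full-or-partial $750 increment; reduction = 1 × $60 = $60, leaving $3,960.

$3,960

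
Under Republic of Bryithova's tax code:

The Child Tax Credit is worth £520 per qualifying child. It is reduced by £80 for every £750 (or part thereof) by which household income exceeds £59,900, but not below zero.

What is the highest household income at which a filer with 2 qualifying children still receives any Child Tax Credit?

Full credit = 2 × £520 = £1,040.
After 12 increments the reduction is 12 × £80 = £960, leaving £80; one more increment wipes it out. Increment 12 ends at excess 12 × £750 = £9,000, so the highest qualifying income is £59,900 + £9,000 = £68,900.

£68,900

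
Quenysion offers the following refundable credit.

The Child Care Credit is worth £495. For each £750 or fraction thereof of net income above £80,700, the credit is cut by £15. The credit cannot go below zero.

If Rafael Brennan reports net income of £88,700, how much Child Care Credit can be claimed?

Child Care Credit: income exceeds £80,700 by £8,000, which is 11 full-or-partial £750 increments; reduction = 11 × £15 = £165, leaving £330.

£330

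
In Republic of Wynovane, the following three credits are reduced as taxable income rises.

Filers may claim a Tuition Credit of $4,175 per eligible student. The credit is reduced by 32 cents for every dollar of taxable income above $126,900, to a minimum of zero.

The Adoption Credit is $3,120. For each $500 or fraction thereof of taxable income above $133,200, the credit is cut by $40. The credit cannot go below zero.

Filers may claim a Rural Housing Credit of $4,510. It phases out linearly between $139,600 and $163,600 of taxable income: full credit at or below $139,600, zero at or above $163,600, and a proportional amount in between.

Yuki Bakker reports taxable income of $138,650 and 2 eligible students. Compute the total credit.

$11,780

Tuition Credit: base = 2 × $4,175 = $8,350. 32% of the $11,750 excess over $126,900 is $3,760; credit = $8,350 − $3,760 = $4,590.
Adoption Credit: income exceeds $133,200 by $5,450, which is 11 full-or-partial $500 increments; reduction = 11 × $40 = $440, leaving $2,680.
Rural Housing Credit: $138,650 is at or below the $139,600 threshold, so the full $4,510 applies.
Total: $4,590 + $2,680 + $4,510 = $11,780.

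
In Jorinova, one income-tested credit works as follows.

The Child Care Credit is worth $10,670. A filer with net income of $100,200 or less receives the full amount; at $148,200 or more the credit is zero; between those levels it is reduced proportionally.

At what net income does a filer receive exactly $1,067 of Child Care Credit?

$1,067 is 1,067/10,670 of the full $10,670, so 9,603/10,670 of the $48,000 range has been used: income = $100,200 + $48,000 × 9,603/10,670 = $143,400.

$143,400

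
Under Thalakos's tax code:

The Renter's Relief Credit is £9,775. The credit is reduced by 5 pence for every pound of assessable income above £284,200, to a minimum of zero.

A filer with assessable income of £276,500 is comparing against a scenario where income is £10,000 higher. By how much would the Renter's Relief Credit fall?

At £276,500 — £276,500 is at or below the £284,200 threshold, so the full £9,775 applies.
At £286,500 — 5% of the £2,300 excess over £284,200 is £115; credit = £9,775 − £115 = £9,660.
Lost: £9,775 − £9,660 = £115.

£115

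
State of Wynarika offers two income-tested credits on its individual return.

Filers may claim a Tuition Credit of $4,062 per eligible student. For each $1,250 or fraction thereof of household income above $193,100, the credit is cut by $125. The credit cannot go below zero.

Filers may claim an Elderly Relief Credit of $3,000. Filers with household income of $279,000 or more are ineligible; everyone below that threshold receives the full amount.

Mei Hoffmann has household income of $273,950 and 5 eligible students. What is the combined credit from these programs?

Tuition Credit: base = 5 × $4,062 = $20,310. income exceeds $193,100 by $80,850, which is 65 full-or-partial $1,250 increments; reduction = 65 × $125 = $8,125, leaving $12,185.
Elderly Relief Credit: $273,950 is below the $279,000 cutoff, so the full $3,000 applies.
Total: $12,185 + $3,000 = $15,185.

$15,185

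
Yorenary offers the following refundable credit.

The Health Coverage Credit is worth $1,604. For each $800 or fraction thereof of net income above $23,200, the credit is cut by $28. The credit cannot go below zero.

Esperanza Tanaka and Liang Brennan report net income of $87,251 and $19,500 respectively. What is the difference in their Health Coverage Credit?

Esperanza ($87,251): Health Coverage Credit: income exceeds $23,200 by $64,051 → 81 increments × $28 = $2,268 ≥ base, so the credit is $0.
Liang ($19,500): Health Coverage Credit: $19,500 is at or below the $23,200 threshold, so the full $1,604 applies.
Difference: |$0 − $1,604| = $1,604.

$1,604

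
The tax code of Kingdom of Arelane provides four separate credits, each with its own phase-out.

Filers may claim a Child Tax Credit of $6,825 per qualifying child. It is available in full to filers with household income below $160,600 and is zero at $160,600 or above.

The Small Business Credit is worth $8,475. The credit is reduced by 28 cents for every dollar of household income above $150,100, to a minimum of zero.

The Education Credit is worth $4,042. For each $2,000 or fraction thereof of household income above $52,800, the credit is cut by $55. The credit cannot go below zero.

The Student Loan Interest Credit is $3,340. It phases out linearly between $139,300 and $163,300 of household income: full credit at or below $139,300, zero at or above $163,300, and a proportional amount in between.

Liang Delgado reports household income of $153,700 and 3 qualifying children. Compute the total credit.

Child Tax Credit: base = 3 × $6,825 = $20,475. $153,700 is below the $160,600 cutoff, so the full $20,475 applies.
Small Business Credit: 28% of the $3,600 excess over $150,100 is $1,008; credit = $8,475 − $1,008 = $7,467.
Education Credit: income exceeds $52,800 by $100,900, which is 51 full-or-partial $2,000 increments; reduction = 51 × $55 = $2,805, leaving $1,237.
Student Loan Interest Credit: $153,700 is $14,400 into a $24,000 phase-out range, leaving 9,600/24,000 of the credit: $3,340 × 9,600/24,000 = $1,336.
Total: $20,475 + $7,467 + $1,237 + $1,336 = $30,515.

$30,515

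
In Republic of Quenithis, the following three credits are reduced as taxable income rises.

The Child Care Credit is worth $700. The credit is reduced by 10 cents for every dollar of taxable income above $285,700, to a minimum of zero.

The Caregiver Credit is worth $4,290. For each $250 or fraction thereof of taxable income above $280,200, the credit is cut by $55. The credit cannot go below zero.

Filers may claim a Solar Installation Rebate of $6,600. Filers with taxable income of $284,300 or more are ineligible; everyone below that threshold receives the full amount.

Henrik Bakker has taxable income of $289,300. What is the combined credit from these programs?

Child Care Credit: 10% of the $3,600 excess over $285,700 is $360; credit = $700 − $360 = $340.
Caregiver Credit: income exceeds $280,200 by $9,100, which is 37 full-or-partial $250 increments; reduction = 37 × $55 = $2,035, leaving $2,255.
Solar Installation Rebate: $289,300 meets or exceeds the $284,300 cutoff, so the credit is $0.
Total: $340 + $2,255 + $0 = $2,595.

$2,595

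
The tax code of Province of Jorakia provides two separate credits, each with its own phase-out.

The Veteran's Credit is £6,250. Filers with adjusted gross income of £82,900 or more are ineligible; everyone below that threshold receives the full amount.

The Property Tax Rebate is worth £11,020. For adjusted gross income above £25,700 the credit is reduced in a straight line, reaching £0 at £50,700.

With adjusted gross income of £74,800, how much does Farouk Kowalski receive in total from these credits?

Veteran's Credit: £74,800 is below the £82,900 cutoff, so the full £6,250 applies.
Property Tax Rebate: £74,800 is at or above £50,700, so the credit is £0.
Total: £6,250 + £0 = £6,250.

£6,250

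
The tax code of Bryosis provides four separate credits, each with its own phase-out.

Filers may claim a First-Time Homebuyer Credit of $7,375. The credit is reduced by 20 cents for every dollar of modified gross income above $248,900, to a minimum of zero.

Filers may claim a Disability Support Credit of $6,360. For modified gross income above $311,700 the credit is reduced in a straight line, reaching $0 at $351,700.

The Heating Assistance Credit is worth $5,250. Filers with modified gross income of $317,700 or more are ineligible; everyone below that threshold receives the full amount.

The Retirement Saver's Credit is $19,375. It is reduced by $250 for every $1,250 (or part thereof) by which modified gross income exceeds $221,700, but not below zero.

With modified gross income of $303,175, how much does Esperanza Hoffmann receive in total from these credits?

$14,485

First-Time Homebuyer Credit: 20% of the $54,275 excess over $248,900 is $10,855 ≥ base, so the credit is $0.
Disability Support Credit: $303,175 is at or below the $311,700 threshold, so the full $6,360 applies.
Heating Assistance Credit: $303,175 is below the $317,700 cutoff, so the full $5,250 applies.
Retirement Saver's Credit: income exceeds $221,700 by $81,475, which is 66 full-or-partial $1,250 increments; reduction = 66 × $250 = $16,500, leaving $2,875.
Total: $0 + $6,360 + $5,250 + $2,875 = $14,485.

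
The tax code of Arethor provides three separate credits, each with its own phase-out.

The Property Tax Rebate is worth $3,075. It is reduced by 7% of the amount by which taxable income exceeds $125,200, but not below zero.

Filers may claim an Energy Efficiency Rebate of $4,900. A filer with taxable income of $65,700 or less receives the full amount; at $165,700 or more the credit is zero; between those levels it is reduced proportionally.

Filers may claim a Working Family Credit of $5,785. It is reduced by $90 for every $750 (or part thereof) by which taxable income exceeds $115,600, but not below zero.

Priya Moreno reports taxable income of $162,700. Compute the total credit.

$712

Property Tax Rebate: 7% of the $37,500 excess over $125,200 is $2,625; credit = $3,075 − $2,625 = $450.
Energy Efficiency Rebate: $162,700 is $97,000 into a $100,000 phase-out range, leaving 3,000/100,000 of the credit: $4,900 × 3,000/100,000 = $147.
Working Family Credit: income exceeds $115,600 by $47,100, which is 63 full-or-partial $750 increments; reduction = 63 × $90 = $5,670, leaving $115.
Total: $450 + $147 + $115 = $712.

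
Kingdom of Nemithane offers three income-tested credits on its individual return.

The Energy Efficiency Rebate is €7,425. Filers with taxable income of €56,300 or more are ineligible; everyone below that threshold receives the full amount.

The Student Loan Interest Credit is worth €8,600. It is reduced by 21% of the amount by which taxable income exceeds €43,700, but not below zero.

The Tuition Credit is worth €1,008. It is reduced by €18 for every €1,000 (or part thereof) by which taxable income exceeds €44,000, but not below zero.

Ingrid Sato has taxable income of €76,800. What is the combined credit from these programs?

€2,063

Energy Efficiency Rebate: €76,800 meets or exceeds the €56,300 cutoff, so the credit is €0.
Student Loan Interest Credit: 21% of the €33,100 excess over €43,700 is €6,951; credit = €8,600 − €6,951 = €1,649.
Tuition Credit: income exceeds €44,000 by €32,800, which is 33 full-or-partial €1,000 increments; reduction = 33 × €18 = €594, leaving €414.
Total: €0 + €1,649 + €414 = €2,063.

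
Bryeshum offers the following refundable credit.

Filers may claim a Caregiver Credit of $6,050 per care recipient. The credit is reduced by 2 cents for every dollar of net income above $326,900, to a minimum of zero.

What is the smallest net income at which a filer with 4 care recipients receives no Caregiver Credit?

$1,536,900

Full credit = 4 × $6,050 = $24,200.
The credit falls by 2% of each dollar above $326,900, so it reaches zero when the excess is $24,200 / 2% = $1,210,000: income = $326,900 + $1,210,000 = $1,536,900.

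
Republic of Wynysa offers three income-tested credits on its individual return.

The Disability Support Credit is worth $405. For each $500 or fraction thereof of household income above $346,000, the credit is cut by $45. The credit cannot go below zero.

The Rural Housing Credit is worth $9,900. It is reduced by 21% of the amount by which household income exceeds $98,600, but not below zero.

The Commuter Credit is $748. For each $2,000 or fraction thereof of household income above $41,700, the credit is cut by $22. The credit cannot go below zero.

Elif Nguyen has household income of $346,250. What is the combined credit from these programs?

Disability Support Credit: income exceeds $346,000 by $250, which is 1 full-or-partial $500 increment; reduction = 1 × $45 = $45, leaving $360.
Rural Housing Credit: 21% of the $247,650 excess over $98,600 is $52,006.50 ≥ base, so the credit is $0.
Commuter Credit: income exceeds $41,700 by $304,550 → 153 increments × $22 = $3,366 ≥ base, so the credit is $0.
Total: $360 + $0 + $0 = $360.

$360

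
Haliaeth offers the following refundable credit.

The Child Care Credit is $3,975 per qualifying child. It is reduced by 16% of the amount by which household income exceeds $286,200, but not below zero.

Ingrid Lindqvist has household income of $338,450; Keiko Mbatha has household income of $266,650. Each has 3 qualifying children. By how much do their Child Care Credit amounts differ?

Ingrid ($338,450): Child Care Credit: base = 3 × $3,975 = $11,925. 16% of the $52,250 excess over $286,200 is $8,360; credit = $11,925 − $8,360 = $3,565.
Keiko ($266,650): Child Care Credit: base = 3 × $3,975 = $11,925. $266,650 is at or below the $286,200 threshold, so the full $11,925 applies.
Difference: |$3,565 − $11,925| = $8,360.

$8,360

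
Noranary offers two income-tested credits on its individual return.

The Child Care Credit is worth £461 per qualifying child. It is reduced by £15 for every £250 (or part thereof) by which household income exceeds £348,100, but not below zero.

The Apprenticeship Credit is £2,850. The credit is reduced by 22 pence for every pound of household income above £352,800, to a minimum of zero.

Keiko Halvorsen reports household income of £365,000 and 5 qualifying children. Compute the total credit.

Child Care Credit: base = 5 × £461 = £2,305. income exceeds £348,100 by £16,900, which is 68 full-or-partial £250 increments; reduction = 68 × £15 = £1,020, leaving £1,285.
Apprenticeship Credit: 22% of the £12,200 excess over £352,800 is £2,684; credit = £2,850 − £2,684 = £166.
Total: £1,285 + £166 = £1,451.

£1,451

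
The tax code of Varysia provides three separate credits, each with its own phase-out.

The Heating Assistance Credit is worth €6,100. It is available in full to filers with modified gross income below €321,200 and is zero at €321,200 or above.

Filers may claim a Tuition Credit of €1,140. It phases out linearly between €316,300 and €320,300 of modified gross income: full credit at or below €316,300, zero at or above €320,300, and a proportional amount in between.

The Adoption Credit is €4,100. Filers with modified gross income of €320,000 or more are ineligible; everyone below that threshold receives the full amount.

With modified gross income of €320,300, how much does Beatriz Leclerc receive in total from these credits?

€6,100

Heating Assistance Credit: €320,300 is below the €321,200 cutoff, so the full €6,100 applies.
Tuition Credit: €320,300 is at or above €320,300, so the credit is €0.
Adoption Credit: €320,300 meets or exceeds the €320,000 cutoff, so the credit is €0.
Total: €6,100 + €0 + €0 = €6,100.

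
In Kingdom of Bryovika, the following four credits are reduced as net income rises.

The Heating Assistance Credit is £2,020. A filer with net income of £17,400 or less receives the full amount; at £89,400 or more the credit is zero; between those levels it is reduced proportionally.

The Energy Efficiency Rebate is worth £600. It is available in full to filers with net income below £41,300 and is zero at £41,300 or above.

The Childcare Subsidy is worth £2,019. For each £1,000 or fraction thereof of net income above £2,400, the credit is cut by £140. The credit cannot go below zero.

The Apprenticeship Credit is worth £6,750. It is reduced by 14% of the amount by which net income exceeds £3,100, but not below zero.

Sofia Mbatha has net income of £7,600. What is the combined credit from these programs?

£9,919

Heating Assistance Credit: £7,600 is at or below the £17,400 threshold, so the full £2,020 applies.
Energy Efficiency Rebate: £7,600 is below the £41,300 cutoff, so the full £600 applies.
Childcare Subsidy: income exceeds £2,400 by £5,200, which is 6 full-or-partial £1,000 increments; reduction = 6 × £140 = £840, leaving £1,179.
Apprenticeship Credit: 14% of the £4,500 excess over £3,100 is £630; credit = £6,750 − £630 = £6,120.
Total: £2,020 + £600 + £1,179 + £6,120 = £9,919.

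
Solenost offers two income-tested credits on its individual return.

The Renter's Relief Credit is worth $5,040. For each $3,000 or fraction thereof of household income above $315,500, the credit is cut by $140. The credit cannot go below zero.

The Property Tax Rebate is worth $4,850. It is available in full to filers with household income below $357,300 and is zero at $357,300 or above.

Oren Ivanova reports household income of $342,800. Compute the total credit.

$8,490

Renter's Relief Credit: income exceeds $315,500 by $27,300, which is 10 full-or-partial $3,000 increments; reduction = 10 × $140 = $1,400, leaving $3,640.
Property Tax Rebate: $342,800 is below the $357,300 cutoff, so the full $4,850 applies.
Total: $3,640 + $4,850 = $8,490.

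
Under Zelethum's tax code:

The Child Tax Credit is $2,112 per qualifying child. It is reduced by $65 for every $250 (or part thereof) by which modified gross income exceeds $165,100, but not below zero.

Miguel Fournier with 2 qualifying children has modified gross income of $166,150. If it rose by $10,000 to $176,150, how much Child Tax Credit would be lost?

$2,600

At $166,150 — base = 2 × $2,112 = $4,224. income exceeds $165,100 by $1,050, which is 5 full-or-partial $250 increments; reduction = 5 × $65 = $325, leaving $3,899.
At $176,150 — base = 2 × $2,112 = $4,224. income exceeds $165,100 by $11,050, which is 45 full-or-partial $250 increments; reduction = 45 × $65 = $2,925, leaving $1,299.
Lost: $3,899 − $1,299 = $2,600.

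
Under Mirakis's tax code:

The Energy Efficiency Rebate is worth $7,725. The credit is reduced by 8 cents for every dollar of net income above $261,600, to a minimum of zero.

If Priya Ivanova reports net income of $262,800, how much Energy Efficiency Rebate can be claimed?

$7,629

Energy Efficiency Rebate: 8% of the $1,200 excess over $261,600 is $96; credit = $7,725 − $96 = $7,629.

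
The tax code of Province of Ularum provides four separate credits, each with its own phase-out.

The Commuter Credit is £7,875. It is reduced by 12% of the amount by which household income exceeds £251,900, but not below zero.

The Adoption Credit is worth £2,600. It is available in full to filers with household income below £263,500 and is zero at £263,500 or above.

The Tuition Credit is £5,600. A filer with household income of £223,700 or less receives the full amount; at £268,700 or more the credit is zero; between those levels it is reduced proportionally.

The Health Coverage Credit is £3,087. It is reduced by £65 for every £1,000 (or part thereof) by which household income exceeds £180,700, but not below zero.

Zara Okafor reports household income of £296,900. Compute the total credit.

£2,475

Commuter Credit: 12% of the £45,000 excess over £251,900 is £5,400; credit = £7,875 − £5,400 = £2,475.
Adoption Credit: £296,900 meets or exceeds the £263,500 cutoff, so the credit is £0.
Tuition Credit: £296,900 is at or above £268,700, so the credit is £0.
Health Coverage Credit: income exceeds £180,700 by £116,200 → 117 increments × £65 = £7,605 ≥ base, so the credit is £0.
Total: £2,475 + £0 + £0 + £0 = £2,475.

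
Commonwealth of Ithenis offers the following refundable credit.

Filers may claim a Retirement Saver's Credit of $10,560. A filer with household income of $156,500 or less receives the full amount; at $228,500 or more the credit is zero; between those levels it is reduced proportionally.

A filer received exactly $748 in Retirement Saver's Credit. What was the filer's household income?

$223,400

$748 is 748/10,560 of the full $10,560, so 9,812/10,560 of the $72,000 range has been used: income = $156,500 + $72,000 × 9,812/10,560 = $223,400.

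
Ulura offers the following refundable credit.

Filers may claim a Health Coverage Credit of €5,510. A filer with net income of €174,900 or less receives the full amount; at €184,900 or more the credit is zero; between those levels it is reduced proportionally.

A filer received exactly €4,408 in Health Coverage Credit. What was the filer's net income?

€4,408 is 4,408/5,510 of the full €5,510, so 1,102/5,510 of the €10,000 range has been used: income = €174,900 + €10,000 × 1,102/5,510 = €176,900.

€176,900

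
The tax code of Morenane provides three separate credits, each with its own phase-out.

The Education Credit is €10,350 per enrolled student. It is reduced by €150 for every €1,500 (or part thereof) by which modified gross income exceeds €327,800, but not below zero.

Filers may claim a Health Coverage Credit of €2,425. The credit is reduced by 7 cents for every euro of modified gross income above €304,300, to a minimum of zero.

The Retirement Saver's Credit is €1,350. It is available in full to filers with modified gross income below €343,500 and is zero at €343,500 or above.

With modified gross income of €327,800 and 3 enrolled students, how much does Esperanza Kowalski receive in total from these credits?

Education Credit: base = 3 × €10,350 = €31,050. €327,800 is at or below the €327,800 threshold, so the full €31,050 applies.
Health Coverage Credit: 7% of the €23,500 excess over €304,300 is €1,645; credit = €2,425 − €1,645 = €780.
Retirement Saver's Credit: €327,800 is below the €343,500 cutoff, so the full €1,350 applies.
Total: €31,050 + €780 + €1,350 = €33,180.

€33,180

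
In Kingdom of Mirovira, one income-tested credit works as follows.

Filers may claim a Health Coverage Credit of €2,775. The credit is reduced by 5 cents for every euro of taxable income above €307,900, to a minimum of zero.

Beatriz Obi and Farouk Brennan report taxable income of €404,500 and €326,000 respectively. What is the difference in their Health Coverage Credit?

€1,870

Beatriz (€404,500): Health Coverage Credit: 5% of the €96,600 excess over €307,900 is €4,830 ≥ base, so the credit is €0.
Farouk (€326,000): Health Coverage Credit: 5% of the €18,100 excess over €307,900 is €905; credit = €2,775 − €905 = €1,870.
Difference: |€0 − €1,870| = €1,870.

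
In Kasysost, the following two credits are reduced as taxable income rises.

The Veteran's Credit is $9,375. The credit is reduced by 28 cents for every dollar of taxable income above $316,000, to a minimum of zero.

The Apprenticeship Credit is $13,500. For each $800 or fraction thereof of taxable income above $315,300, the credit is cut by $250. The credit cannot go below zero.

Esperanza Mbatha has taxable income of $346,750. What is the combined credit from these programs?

$4,265

Veteran's Credit: 28% of the $30,750 excess over $316,000 is $8,610; credit = $9,375 − $8,610 = $765.
Apprenticeship Credit: income exceeds $315,300 by $31,450, which is 40 full-or-partial $800 increments; reduction = 40 × $250 = $10,000, leaving $3,500.
Total: $765 + $3,500 = $4,265.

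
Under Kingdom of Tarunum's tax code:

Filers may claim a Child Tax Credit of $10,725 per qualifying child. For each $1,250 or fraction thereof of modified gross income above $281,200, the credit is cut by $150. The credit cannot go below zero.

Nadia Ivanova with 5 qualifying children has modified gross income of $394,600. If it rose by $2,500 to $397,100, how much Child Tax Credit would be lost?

$300

At $394,600 — base = 5 × $10,725 = $53,625. income exceeds $281,200 by $113,400, which is 91 full-or-partial $1,250 increments; reduction = 91 × $150 = $13,650, leaving $39,975.
At $397,100 — base = 5 × $10,725 = $53,625. income exceeds $281,200 by $115,900, which is 93 full-or-partial $1,250 increments; reduction = 93 × $150 = $13,950, leaving $39,675.
Lost: $39,975 − $39,675 = $300.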